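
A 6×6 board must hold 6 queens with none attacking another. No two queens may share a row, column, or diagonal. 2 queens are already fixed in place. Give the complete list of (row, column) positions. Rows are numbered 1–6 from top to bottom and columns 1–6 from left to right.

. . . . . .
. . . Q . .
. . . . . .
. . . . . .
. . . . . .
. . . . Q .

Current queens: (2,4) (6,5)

(1,2) (2,4) (3,6) (4,1) (5,3) (6,5)

Row 1: attacked by (2,4)→{3,4,5}; (6,5)→{5}. Safe: 1, 2, 6. Place at column 2.
Row 3: attacked by (1,2)→{2,4}; (2,4)→{3,4,5}; (6,5)→{2,5}. Safe: 1, 6. Place at column 6.
Row 4: attacked by (1,2)→{2,5}; (2,4)→{2,4,6}; (3,6)→{5,6}; (6,5)→{3,5}. Safe: 1. Place at column 1.
Row 5: attacked by (1,2)→{2,6}; (2,4)→{1,4}; (3,6)→{4,6}; (4,1)→{1,2}; (6,5)→{4,5,6}. Safe: 3. Place at column 3.
Columns [2, 4, 6, 1, 3, 5], r−c [-1, -2, -3, 3, 2, 1], r+c [3, 6, 9, 5, 8, 11] are all distinct, so no two queens attack.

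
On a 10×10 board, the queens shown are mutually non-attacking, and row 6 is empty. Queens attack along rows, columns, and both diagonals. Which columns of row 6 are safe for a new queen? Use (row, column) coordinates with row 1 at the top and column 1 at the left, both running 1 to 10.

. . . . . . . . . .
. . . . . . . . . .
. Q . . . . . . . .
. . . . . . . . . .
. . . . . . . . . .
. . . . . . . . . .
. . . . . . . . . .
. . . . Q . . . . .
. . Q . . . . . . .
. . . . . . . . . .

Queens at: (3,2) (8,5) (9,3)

columns 1, 4, 8, 9, 10

(3,2) attacks row 6 at column 2 and diagonals 5.
(8,5) attacks row 6 at column 5 and diagonals 3, 7.
(9,3) attacks row 6 at column 3 and diagonals 6.
Attacked columns: {2, 3, 5, 6, 7}. Safe: {1, 4, 8, 9, 10}.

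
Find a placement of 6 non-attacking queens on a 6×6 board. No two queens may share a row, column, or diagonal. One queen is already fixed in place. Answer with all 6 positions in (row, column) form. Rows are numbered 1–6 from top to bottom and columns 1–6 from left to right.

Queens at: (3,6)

Row 1: attacked by (3,6)→{4,6}. Safe: 1, 2, 3, 5. Place at column 2.
Row 2: attacked by (1,2)→{1,2,3}; (3,6)→{5,6}. Safe: 4. Place at column 4.
Row 4: attacked by (1,2)→{2,5}; (2,4)→{2,4,6}; (3,6)→{5,6}. Safe: 1, 3. Place at column 1.
Row 5: attacked by (1,2)→{2,6}; (2,4)→{1,4}; (3,6)→{4,6}; (4,1)→{1,2}. Safe: 3, 5. Place at column 3.
Row 6: attacked by (1,2)→{2}; (2,4)→{4}; (3,6)→{3,6}; (4,1)→{1,3}; (5,3)→{2,3,4}. Safe: 5. Place at column 5.
Columns [2, 4, 6, 1, 3, 5], r−c [-1, -2, -3, 3, 2, 1], r+c [3, 6, 9, 5, 8, 11] are all distinct, so no two queens attack.

(1,2) (2,4) (3,6) (4,1) (5,3) (6,5)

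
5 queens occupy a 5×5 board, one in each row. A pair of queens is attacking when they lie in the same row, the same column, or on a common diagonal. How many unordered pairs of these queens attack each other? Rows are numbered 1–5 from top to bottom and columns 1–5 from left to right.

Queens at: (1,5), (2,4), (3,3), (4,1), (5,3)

Same column: (3,3)–(5,3) (column 3).
Same diagonal: (1,5)–(2,4) (|1−2| = |5−4| = 1); (1,5)–(3,3) (|1−3| = |5−3| = 2); (2,4)–(3,3) (|2−3| = |4−3| = 1).
Total attacking pairs: 4.

4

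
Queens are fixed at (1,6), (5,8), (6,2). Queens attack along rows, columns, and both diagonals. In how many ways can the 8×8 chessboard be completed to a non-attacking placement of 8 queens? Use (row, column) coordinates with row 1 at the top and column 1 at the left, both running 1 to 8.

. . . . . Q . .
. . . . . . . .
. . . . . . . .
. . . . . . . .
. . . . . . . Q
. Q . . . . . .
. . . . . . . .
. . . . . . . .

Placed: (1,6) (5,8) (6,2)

2

Branch on row 2: col 1 → 0; col 3 → 0; col 4 → 2.
Sum: 0 + 0 + 2 = 2.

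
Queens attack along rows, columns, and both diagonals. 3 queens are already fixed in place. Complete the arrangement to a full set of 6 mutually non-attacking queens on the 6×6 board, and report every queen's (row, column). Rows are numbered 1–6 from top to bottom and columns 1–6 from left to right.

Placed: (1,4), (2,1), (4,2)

(1,4) (2,1) (3,5) (4,2) (5,6) (6,3)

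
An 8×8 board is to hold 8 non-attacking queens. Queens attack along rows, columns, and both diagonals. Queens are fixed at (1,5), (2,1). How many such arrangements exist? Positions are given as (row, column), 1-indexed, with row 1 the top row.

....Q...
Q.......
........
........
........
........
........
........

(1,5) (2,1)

Branch on row 3: col 4 → 1; col 6 → 0; col 8 → 2.
Sum: 1 + 0 + 2 = 3.

3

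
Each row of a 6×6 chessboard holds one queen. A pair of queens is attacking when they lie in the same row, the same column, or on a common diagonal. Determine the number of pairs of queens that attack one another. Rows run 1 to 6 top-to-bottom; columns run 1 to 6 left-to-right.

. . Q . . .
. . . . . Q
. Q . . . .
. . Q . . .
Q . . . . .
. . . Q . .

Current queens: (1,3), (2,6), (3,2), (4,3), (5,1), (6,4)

Same column: (1,3)–(4,3) (column 3).
Same diagonal: (3,2)–(4,3) (|3−4| = |2−3| = 1).
Total attacking pairs: 2.

2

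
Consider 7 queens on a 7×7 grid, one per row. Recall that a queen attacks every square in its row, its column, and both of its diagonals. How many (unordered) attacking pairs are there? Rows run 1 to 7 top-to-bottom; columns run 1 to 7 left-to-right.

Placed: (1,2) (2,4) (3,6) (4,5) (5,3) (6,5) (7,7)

Same column: (4,5)–(6,5) (column 5).
Same diagonal: (1,2)–(4,5) (|1−4| = |2−5| = 3); (3,6)–(4,5) (|3−4| = |6−5| = 1).
Total attacking pairs: 3.

3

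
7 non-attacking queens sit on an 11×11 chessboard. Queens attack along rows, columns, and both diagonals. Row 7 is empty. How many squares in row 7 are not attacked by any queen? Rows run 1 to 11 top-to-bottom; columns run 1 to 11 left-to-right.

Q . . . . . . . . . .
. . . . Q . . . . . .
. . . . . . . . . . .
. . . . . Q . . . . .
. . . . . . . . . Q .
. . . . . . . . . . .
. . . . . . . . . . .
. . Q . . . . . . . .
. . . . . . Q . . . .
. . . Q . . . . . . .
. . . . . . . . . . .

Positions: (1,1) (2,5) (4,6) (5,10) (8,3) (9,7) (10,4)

(1,1) attacks row 7 at column 1 and diagonals 7.
(2,5) attacks row 7 at column 5 and diagonals 10.
(4,6) attacks row 7 at column 6 and diagonals 3, 9.
(5,10) attacks row 7 at column 10 and diagonals 8.
(8,3) attacks row 7 at column 3 and diagonals 2, 4.
(9,7) attacks row 7 at column 7 and diagonals 5, 9.
(10,4) attacks row 7 at column 4 and diagonals 1, 7.
Attacked columns: {1, 2, 3, 4, 5, 6, 7, 8, 9, 10}. Safe: {11}.

1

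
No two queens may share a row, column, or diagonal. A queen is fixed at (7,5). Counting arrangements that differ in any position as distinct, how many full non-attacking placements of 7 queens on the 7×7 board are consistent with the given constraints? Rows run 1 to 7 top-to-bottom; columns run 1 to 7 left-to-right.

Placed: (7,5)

Branch on row 1: col 1 → 1; col 2 → 1; col 3 → 2; col 4 → 1; col 6 → 0; col 7 → 1.
Sum: 1 + 1 + 2 + 1 + 0 + 1 = 6.

6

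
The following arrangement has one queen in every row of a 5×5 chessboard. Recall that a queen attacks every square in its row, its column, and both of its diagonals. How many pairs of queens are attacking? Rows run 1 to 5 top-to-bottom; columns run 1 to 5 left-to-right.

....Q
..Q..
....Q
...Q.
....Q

Same column: (1,5)–(3,5) (column 5); (1,5)–(5,5) (column 5); (3,5)–(5,5) (column 5).
Same diagonal: (3,5)–(4,4) (|3−4| = |5−4| = 1); (4,4)–(5,5) (|4−5| = |4−5| = 1).
Total attacking pairs: 5.

5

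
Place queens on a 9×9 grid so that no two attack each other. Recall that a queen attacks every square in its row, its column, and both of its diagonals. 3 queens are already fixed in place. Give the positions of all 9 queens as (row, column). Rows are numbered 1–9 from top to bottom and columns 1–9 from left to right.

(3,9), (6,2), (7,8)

(1,3) (2,7) (3,9) (4,1) (5,5) (6,2) (7,8) (8,6) (9,4)

Row 1: attacked by (3,9)→{7,9}; (6,2)→{2,7}; (7,8)→{2,8}. Safe: 1, 3, 4, 5, 6. Place at column 3.
Row 2: attacked by (1,3)→{2,3,4}; (3,9)→{8,9}; (6,2)→{2,6}; (7,8)→{3,8}. Safe: 1, 5, 7. Place at column 7.
Row 4: attacked by (1,3)→{3,6}; (2,7)→{5,7,9}; (3,9)→{8,9}; (6,2)→{2,4}; (7,8)→{5,8}. Safe: 1. Place at column 1.
Row 5: attacked by (1,3)→{3,7}; (2,7)→{4,7}; (3,9)→{7,9}; (4,1)→{1,2}; (6,2)→{1,2,3}; (7,8)→{6,8}. Safe: 5. Place at column 5.
Row 8: attacked by (1,3)→{3}; (2,7)→{1,7}; (3,9)→{4,9}; (4,1)→{1,5}; (5,5)→{2,5,8}; (6,2)→{2,4}; (7,8)→{7,8,9}. Safe: 6. Place at column 6.
Row 9: attacked by (1,3)→{3}; (2,7)→{7}; (3,9)→{3,9}; (4,1)→{1,6}; (5,5)→{1,5,9}; (6,2)→{2,5}; (7,8)→{6,8}; (8,6)→{5,6,7}. Safe: 4. Place at column 4.
Columns [3, 7, 9, 1, 5, 2, 8, 6, 4], r−c [-2, -5, -6, 3, 0, 4, -1, 2, 5], r+c [4, 9, 12, 5, 10, 8, 15, 14, 13] are all distinct, so no two queens attack.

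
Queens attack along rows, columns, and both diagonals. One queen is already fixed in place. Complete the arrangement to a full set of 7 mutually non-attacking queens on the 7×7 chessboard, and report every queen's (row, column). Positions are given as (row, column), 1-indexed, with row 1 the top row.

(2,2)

(1,5) (2,2) (3,6) (4,3) (5,7) (6,4) (7,1)

Row 1: attacked by (2,2)→{1,2,3}. Safe: 4, 5, 6, 7. Place at column 5.
Row 3: attacked by (1,5)→{3,5,7}; (2,2)→{1,2,3}. Safe: 4, 6. Place at column 6.
Row 4: attacked by (1,5)→{2,5}; (2,2)→{2,4}; (3,6)→{5,6,7}. Safe: 1, 3. Place at column 3.
Row 5: attacked by (1,5)→{1,5}; (2,2)→{2,5}; (3,6)→{4,6}; (4,3)→{2,3,4}. Safe: 7. Place at column 7.
Row 6: attacked by (1,5)→{5}; (2,2)→{2,6}; (3,6)→{3,6}; (4,3)→{1,3,5}; (5,7)→{6,7}. Safe: 4. Place at column 4.
Row 7: attacked by (1,5)→{5}; (2,2)→{2,7}; (3,6)→{2,6}; (4,3)→{3,6}; (5,7)→{5,7}; (6,4)→{3,4,5}. Safe: 1. Place at column 1.
Columns [5, 2, 6, 3, 7, 4, 1], r−c [-4, 0, -3, 1, -2, 2, 6], r+c [6, 4, 9, 7, 12, 10, 8] are all distinct, so no two queens attack.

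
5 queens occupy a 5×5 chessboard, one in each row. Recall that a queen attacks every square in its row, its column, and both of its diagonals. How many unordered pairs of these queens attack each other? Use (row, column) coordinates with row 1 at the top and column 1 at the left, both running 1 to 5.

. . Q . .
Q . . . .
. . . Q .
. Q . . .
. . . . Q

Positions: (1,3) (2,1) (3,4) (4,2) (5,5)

0

All columns are distinct and no two queens satisfy |Δrow| = |Δcol|, so no pair attacks.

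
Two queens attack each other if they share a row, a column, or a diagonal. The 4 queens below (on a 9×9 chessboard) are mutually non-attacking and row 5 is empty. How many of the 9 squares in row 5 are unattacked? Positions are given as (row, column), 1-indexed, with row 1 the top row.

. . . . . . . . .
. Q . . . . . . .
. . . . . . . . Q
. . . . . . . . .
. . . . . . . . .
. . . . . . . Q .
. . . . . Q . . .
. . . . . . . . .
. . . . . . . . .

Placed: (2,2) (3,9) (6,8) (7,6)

2

(2,2) attacks row 5 at column 2 and diagonals 5.
(3,9) attacks row 5 at column 9 and diagonals 7.
(6,8) attacks row 5 at column 8 and diagonals 7, 9.
(7,6) attacks row 5 at column 6 and diagonals 4, 8.
Attacked columns: {2, 4, 5, 6, 7, 8, 9}. Safe: {1, 3}.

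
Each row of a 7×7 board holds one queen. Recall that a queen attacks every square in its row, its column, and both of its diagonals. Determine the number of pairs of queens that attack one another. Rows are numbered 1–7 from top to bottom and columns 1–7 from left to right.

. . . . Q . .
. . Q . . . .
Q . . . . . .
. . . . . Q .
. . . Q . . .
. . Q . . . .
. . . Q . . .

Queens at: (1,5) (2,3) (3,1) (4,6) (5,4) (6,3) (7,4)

4

Same column: (2,3)–(6,3) (column 3); (5,4)–(7,4) (column 4).
Same diagonal: (5,4)–(6,3) (|5−6| = |4−3| = 1); (6,3)–(7,4) (|6−7| = |3−4| = 1).
Total attacking pairs: 4.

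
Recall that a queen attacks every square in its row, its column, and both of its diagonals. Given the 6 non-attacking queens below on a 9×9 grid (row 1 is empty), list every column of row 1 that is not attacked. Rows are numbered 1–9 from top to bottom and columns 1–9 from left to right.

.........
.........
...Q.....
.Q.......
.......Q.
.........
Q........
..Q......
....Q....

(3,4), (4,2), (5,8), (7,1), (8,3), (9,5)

(3,4) attacks row 1 at column 4 and diagonals 2, 6.
(4,2) attacks row 1 at column 2 and diagonals 5.
(5,8) attacks row 1 at column 8 and diagonals 4.
(7,1) attacks row 1 at column 1 and diagonals 7.
(8,3) attacks row 1 at column 3.
(9,5) attacks row 1 at column 5.
Attacked columns: {1, 2, 3, 4, 5, 6, 7, 8}. Safe: {9}.

columns 9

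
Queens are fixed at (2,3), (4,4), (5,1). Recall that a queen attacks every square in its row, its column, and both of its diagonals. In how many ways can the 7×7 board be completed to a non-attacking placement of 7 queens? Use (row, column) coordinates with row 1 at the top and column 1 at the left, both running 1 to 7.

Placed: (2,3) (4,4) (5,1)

1

Branch on row 1: col 6 → 1.
Sum: 1 = 1.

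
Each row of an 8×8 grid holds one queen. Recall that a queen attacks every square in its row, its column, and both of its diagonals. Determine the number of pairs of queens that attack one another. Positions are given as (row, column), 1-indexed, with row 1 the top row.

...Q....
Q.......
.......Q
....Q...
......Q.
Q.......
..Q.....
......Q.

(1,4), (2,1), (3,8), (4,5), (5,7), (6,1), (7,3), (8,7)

3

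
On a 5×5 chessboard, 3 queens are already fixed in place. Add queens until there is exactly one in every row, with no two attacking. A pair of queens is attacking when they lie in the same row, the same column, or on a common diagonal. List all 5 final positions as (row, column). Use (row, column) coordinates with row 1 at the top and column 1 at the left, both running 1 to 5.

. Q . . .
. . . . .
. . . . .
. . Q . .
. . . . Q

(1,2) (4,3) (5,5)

(1,2) (2,4) (3,1) (4,3) (5,5)

Row 2: attacked by (1,2)→{1,2,3}; (4,3)→{1,3,5}; (5,5)→{2,5}. Safe: 4. Place at column 4.
Row 3: attacked by (1,2)→{2,4}; (2,4)→{3,4,5}; (4,3)→{2,3,4}; (5,5)→{3,5}. Safe: 1. Place at column 1.
Columns [2, 4, 1, 3, 5], r−c [-1, -2, 2, 1, 0], r+c [3, 6, 4, 7, 10] are all distinct, so no two queens attack.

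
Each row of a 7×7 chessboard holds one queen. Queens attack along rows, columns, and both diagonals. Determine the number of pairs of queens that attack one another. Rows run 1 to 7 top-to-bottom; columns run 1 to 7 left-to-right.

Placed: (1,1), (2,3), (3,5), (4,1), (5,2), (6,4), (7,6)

Same column: (1,1)–(4,1) (column 1).
Same diagonal: (2,3)–(4,1) (|2−4| = |3−1| = 2); (4,1)–(5,2) (|4−5| = |1−2| = 1).
Total attacking pairs: 3.

3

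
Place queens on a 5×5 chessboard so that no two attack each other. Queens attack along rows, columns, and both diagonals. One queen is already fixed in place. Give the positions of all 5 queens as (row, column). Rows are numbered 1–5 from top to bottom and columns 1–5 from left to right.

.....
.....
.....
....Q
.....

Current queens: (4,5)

Row 1: attacked by (4,5)→{2,5}. Safe: 1, 3, 4. Place at column 4.
Row 2: attacked by (1,4)→{3,4,5}; (4,5)→{3,5}. Safe: 1, 2. Place at column 1.
Row 3: attacked by (1,4)→{2,4}; (2,1)→{1,2}; (4,5)→{4,5}. Safe: 3. Place at column 3.
Row 5: attacked by (1,4)→{4}; (2,1)→{1,4}; (3,3)→{1,3,5}; (4,5)→{4,5}. Safe: 2. Place at column 2.
Columns [4, 1, 3, 5, 2], r−c [-3, 1, 0, -1, 3], r+c [5, 3, 6, 9, 7] are all distinct, so no two queens attack.

(1,4) (2,1) (3,3) (4,5) (5,2)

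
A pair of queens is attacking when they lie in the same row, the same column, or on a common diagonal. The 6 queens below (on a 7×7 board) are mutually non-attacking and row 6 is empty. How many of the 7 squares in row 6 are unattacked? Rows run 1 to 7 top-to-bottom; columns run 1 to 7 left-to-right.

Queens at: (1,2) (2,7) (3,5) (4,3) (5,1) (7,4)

(1,2) attacks row 6 at column 2 and diagonals 7.
(2,7) attacks row 6 at column 7 and diagonals 3.
(3,5) attacks row 6 at column 5 and diagonals 2.
(4,3) attacks row 6 at column 3 and diagonals 1, 5.
(5,1) attacks row 6 at column 1 and diagonals 2.
(7,4) attacks row 6 at column 4 and diagonals 3, 5.
Attacked columns: {1, 2, 3, 4, 5, 7}. Safe: {6}.

1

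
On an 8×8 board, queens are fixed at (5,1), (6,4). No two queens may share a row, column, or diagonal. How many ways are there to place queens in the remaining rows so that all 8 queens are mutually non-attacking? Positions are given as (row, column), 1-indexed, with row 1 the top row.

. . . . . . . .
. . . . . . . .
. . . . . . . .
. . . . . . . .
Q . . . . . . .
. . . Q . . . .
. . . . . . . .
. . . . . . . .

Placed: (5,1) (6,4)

Branch on row 1: col 2 → 2; col 3 → 1; col 6 → 2; col 7 → 1; col 8 → 0.
Sum: 2 + 1 + 2 + 1 + 0 = 6.

6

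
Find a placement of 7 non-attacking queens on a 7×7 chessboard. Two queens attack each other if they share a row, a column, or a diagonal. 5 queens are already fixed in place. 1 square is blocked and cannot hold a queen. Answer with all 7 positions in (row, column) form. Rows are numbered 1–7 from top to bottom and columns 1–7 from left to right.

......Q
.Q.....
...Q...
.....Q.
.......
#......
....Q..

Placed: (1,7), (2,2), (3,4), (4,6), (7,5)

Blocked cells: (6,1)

Row 5: attacked by (1,7)→{3,7}; (2,2)→{2,5}; (3,4)→{2,4,6}; (4,6)→{5,6,7}; (7,5)→{3,5,7}. Safe: 1. Place at column 1.
Row 6: attacked by (1,7)→{2,7}; (2,2)→{2,6}; (3,4)→{1,4,7}; (4,6)→{4,6}; (5,1)→{1,2}; (7,5)→{4,5,6}. Blocked: 1. Safe: 3. Place at column 3.
Columns [7, 2, 4, 6, 1, 3, 5], r−c [-6, 0, -1, -2, 4, 3, 2], r+c [8, 4, 7, 10, 6, 9, 12] are all distinct, so no two queens attack.

(1,7) (2,2) (3,4) (4,6) (5,1) (6,3) (7,5)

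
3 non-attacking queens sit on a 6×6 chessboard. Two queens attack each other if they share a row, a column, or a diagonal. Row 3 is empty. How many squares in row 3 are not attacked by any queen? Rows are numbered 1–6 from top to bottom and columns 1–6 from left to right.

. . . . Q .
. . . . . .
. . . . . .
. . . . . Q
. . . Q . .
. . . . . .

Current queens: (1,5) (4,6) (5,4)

1

(1,5) attacks row 3 at column 5 and diagonals 3.
(4,6) attacks row 3 at column 6 and diagonals 5.
(5,4) attacks row 3 at column 4 and diagonals 2, 6.
Attacked columns: {2, 3, 4, 5, 6}. Safe: {1}.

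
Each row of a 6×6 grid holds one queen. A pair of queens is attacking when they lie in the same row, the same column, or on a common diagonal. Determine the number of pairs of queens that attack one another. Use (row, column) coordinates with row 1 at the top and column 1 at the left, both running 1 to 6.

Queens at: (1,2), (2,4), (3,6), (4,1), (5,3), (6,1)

Same column: (4,1)–(6,1) (column 1).
Total attacking pairs: 1.

1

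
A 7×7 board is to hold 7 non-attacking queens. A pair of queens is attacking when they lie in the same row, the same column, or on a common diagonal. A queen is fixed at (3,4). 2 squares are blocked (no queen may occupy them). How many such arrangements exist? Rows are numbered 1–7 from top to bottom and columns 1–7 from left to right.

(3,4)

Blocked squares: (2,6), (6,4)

Branch on row 1: col 1 → 0; col 3 → 1; col 5 → 1; col 7 → 1.
Sum: 0 + 1 + 1 + 1 = 3.

3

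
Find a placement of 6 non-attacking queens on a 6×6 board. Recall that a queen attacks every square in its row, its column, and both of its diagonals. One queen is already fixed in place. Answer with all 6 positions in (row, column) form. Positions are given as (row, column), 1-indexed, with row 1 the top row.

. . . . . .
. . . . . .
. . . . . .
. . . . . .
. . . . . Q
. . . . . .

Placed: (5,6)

Row 1: attacked by (5,6)→{2,6}. Safe: 1, 3, 4, 5. Place at column 4.
Row 2: attacked by (1,4)→{3,4,5}; (5,6)→{3,6}. Safe: 1, 2. Place at column 1.
Row 3: attacked by (1,4)→{2,4,6}; (2,1)→{1,2}; (5,6)→{4,6}. Safe: 3, 5. Place at column 5.
Row 4: attacked by (1,4)→{1,4}; (2,1)→{1,3}; (3,5)→{4,5,6}; (5,6)→{5,6}. Safe: 2. Place at column 2.
Row 6: attacked by (1,4)→{4}; (2,1)→{1,5}; (3,5)→{2,5}; (4,2)→{2,4}; (5,6)→{5,6}. Safe: 3. Place at column 3.
Columns [4, 1, 5, 2, 6, 3], r−c [-3, 1, -2, 2, -1, 3], r+c [5, 3, 8, 6, 11, 9] are all distinct, so no two queens attack.

(1,4) (2,1) (3,5) (4,2) (5,6) (6,3)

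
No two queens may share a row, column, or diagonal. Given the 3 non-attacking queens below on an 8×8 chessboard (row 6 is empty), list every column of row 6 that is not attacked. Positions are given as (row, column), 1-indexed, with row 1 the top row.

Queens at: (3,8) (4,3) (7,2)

(3,8) attacks row 6 at column 8 and diagonals 5.
(4,3) attacks row 6 at column 3 and diagonals 1, 5.
(7,2) attacks row 6 at column 2 and diagonals 1, 3.
Attacked columns: {1, 2, 3, 5, 8}. Safe: {4, 6, 7}.

columns 4, 6, 7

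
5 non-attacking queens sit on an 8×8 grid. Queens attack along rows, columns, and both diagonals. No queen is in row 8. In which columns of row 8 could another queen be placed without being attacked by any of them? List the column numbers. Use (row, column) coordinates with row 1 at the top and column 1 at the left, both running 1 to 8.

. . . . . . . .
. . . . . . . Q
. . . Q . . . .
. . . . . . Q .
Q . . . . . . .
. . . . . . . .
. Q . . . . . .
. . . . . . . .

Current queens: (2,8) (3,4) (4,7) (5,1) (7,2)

(2,8) attacks row 8 at column 8 and diagonals 2.
(3,4) attacks row 8 at column 4.
(4,7) attacks row 8 at column 7 and diagonals 3.
(5,1) attacks row 8 at column 1 and diagonals 4.
(7,2) attacks row 8 at column 2 and diagonals 1, 3.
Attacked columns: {1, 2, 3, 4, 7, 8}. Safe: {5, 6}.

columns 5, 6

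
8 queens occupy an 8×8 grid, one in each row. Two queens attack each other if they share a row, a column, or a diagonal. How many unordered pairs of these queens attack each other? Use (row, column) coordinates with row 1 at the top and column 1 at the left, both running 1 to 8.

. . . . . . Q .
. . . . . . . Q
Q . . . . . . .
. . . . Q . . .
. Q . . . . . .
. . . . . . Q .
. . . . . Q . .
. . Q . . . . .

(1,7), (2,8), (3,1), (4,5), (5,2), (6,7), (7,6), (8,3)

Same column: (1,7)–(6,7) (column 7).
Same diagonal: (1,7)–(2,8) (|1−2| = |7−8| = 1); (4,5)–(6,7) (|4−6| = |5−7| = 2); (6,7)–(7,6) (|6−7| = |7−6| = 1).
Total attacking pairs: 4.

4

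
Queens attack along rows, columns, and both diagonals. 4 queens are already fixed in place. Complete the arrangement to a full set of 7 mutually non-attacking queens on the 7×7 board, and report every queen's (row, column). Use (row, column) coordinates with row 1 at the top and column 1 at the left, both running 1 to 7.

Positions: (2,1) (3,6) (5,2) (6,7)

Row 1: attacked by (2,1)→{1,2}; (3,6)→{4,6}; (5,2)→{2,6}; (6,7)→{2,7}. Safe: 3, 5. Place at column 5.
Row 4: attacked by (1,5)→{2,5}; (2,1)→{1,3}; (3,6)→{5,6,7}; (5,2)→{1,2,3}; (6,7)→{5,7}. Safe: 4. Place at column 4.
Row 7: attacked by (1,5)→{5}; (2,1)→{1,6}; (3,6)→{2,6}; (4,4)→{1,4,7}; (5,2)→{2,4}; (6,7)→{6,7}. Safe: 3. Place at column 3.
Columns [5, 1, 6, 4, 2, 7, 3], r−c [-4, 1, -3, 0, 3, -1, 4], r+c [6, 3, 9, 8, 7, 13, 10] are all distinct, so no two queens attack.

(1,5) (2,1) (3,6) (4,4) (5,2) (6,7) (7,3)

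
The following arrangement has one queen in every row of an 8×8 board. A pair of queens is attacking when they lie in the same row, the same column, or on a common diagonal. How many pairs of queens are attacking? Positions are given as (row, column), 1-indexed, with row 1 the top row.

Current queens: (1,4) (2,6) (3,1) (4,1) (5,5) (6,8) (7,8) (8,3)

Same column: (3,1)–(4,1) (column 1); (6,8)–(7,8) (column 8).
Same diagonal: (1,4)–(4,1) (|1−4| = |4−1| = 3).
Total attacking pairs: 3.

3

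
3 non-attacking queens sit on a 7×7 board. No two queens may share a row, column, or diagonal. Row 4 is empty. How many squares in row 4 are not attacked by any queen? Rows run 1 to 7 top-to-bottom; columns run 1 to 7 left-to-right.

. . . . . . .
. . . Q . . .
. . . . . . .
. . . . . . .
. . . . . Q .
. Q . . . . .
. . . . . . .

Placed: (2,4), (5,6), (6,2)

2

(2,4) attacks row 4 at column 4 and diagonals 2, 6.
(5,6) attacks row 4 at column 6 and diagonals 5, 7.
(6,2) attacks row 4 at column 2 and diagonals 4.
Attacked columns: {2, 4, 5, 6, 7}. Safe: {1, 3}.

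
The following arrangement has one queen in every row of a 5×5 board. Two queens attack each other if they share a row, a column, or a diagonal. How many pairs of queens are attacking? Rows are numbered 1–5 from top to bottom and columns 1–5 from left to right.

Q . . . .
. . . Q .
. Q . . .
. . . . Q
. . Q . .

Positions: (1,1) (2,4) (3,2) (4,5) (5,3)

All columns are distinct and no two queens satisfy |Δrow| = |Δcol|, so no pair attacks.

0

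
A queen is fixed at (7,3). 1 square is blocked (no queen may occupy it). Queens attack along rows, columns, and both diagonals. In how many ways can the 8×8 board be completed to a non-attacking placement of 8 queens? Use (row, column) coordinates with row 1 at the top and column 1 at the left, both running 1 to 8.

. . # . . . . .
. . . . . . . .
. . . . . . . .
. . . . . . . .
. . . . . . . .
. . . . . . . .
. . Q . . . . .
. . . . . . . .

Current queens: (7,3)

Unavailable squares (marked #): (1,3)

Branch on row 1: col 1 → 0; col 2 → 1; col 4 → 6; col 5 → 3; col 6 → 0; col 7 → 3; col 8 → 1.
Sum: 0 + 1 + 6 + 3 + 0 + 3 + 1 = 14.

14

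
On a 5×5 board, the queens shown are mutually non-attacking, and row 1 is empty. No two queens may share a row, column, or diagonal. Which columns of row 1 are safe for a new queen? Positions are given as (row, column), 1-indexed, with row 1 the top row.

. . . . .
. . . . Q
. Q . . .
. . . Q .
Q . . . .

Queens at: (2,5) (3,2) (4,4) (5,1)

(2,5) attacks row 1 at column 5 and diagonals 4.
(3,2) attacks row 1 at column 2 and diagonals 4.
(4,4) attacks row 1 at column 4 and diagonals 1.
(5,1) attacks row 1 at column 1 and diagonals 5.
Attacked columns: {1, 2, 4, 5}. Safe: {3}.

columns 3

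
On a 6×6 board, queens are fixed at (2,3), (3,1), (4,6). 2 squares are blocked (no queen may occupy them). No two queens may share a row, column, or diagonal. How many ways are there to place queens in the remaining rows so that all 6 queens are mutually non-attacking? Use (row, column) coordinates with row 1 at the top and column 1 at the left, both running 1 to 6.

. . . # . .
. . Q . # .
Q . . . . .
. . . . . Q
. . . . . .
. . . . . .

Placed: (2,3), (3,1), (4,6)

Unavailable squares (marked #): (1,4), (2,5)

Branch on row 1: col 5 → 1.
Sum: 1 = 1.

1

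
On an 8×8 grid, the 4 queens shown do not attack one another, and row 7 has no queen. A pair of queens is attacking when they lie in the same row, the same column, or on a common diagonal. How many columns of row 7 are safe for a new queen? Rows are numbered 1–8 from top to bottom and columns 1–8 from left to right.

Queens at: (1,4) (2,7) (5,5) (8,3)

(1,4) attacks row 7 at column 4.
(2,7) attacks row 7 at column 7 and diagonals 2.
(5,5) attacks row 7 at column 5 and diagonals 3, 7.
(8,3) attacks row 7 at column 3 and diagonals 2, 4.
Attacked columns: {2, 3, 4, 5, 7}. Safe: {1, 6, 8}.

3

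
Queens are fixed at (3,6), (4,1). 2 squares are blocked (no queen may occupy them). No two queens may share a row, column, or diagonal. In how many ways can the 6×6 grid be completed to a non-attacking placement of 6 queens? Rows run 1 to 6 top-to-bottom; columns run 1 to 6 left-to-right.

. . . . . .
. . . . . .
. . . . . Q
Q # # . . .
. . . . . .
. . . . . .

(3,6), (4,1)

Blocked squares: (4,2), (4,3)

Branch on row 1: col 2 → 1; col 3 → 0; col 5 → 0.
Sum: 1 + 0 + 0 = 1.

1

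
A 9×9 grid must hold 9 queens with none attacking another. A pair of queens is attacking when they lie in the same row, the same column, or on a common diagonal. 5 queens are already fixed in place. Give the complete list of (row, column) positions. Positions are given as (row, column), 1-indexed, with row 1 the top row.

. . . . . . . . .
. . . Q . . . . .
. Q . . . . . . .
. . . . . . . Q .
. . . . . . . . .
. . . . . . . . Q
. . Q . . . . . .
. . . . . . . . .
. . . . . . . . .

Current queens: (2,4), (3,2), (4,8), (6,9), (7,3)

(1,1) (2,4) (3,2) (4,8) (5,6) (6,9) (7,3) (8,5) (9,7)

Row 1: attacked by (2,4)→{3,4,5}; (3,2)→{2,4}; (4,8)→{5,8}; (6,9)→{4,9}; (7,3)→{3,9}. Safe: 1, 6, 7. Place at column 1.
Row 5: attacked by (1,1)→{1,5}; (2,4)→{1,4,7}; (3,2)→{2,4}; (4,8)→{7,8,9}; (6,9)→{8,9}; (7,3)→{1,3,5}. Safe: 6. Place at column 6.
Row 8: attacked by (1,1)→{1,8}; (2,4)→{4}; (3,2)→{2,7}; (4,8)→{4,8}; (5,6)→{3,6,9}; (6,9)→{7,9}; (7,3)→{2,3,4}. Safe: 5. Place at column 5.
Row 9: attacked by (1,1)→{1,9}; (2,4)→{4}; (3,2)→{2,8}; (4,8)→{3,8}; (5,6)→{2,6}; (6,9)→{6,9}; (7,3)→{1,3,5}; (8,5)→{4,5,6}. Safe: 7. Place at column 7.
Columns [1, 4, 2, 8, 6, 9, 3, 5, 7], r−c [0, -2, 1, -4, -1, -3, 4, 3, 2], r+c [2, 6, 5, 12, 11, 15, 10, 13, 16] are all distinct, so no two queens attack.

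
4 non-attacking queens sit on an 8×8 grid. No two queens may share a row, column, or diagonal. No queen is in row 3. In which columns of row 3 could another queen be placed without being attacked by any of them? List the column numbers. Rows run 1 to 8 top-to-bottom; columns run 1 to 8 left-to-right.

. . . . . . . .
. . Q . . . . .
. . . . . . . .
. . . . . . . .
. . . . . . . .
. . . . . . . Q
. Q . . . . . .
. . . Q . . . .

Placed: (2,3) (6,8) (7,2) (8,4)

columns 1, 7

(2,3) attacks row 3 at column 3 and diagonals 2, 4.
(6,8) attacks row 3 at column 8 and diagonals 5.
(7,2) attacks row 3 at column 2 and diagonals 6.
(8,4) attacks row 3 at column 4.
Attacked columns: {2, 3, 4, 5, 6, 8}. Safe: {1, 7}.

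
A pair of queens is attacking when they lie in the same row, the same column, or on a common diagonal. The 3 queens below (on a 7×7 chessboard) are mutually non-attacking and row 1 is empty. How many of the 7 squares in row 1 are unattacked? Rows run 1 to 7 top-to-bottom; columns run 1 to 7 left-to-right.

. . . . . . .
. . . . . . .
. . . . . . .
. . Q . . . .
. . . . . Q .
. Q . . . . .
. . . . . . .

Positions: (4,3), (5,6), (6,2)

(4,3) attacks row 1 at column 3 and diagonals 6.
(5,6) attacks row 1 at column 6 and diagonals 2.
(6,2) attacks row 1 at column 2 and diagonals 7.
Attacked columns: {2, 3, 6, 7}. Safe: {1, 4, 5}.

3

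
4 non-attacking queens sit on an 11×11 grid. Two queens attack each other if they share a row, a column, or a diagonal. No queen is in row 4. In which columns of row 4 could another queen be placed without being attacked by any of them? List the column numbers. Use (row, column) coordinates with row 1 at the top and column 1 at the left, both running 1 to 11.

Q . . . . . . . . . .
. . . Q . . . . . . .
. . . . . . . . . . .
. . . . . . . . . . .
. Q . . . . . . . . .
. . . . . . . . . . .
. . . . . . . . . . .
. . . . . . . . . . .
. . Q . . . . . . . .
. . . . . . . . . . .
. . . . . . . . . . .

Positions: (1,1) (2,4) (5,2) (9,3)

(1,1) attacks row 4 at column 1 and diagonals 4.
(2,4) attacks row 4 at column 4 and diagonals 2, 6.
(5,2) attacks row 4 at column 2 and diagonals 1, 3.
(9,3) attacks row 4 at column 3 and diagonals 8.
Attacked columns: {1, 2, 3, 4, 6, 8}. Safe: {5, 7, 9, 10, 11}.

columns 5, 7, 9, 10, 11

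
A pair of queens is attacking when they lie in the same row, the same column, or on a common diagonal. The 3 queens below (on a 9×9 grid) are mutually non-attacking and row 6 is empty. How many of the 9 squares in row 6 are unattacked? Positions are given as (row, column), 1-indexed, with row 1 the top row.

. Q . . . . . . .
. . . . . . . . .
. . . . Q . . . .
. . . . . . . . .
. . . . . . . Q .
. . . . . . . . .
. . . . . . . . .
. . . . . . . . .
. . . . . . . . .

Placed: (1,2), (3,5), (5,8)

(1,2) attacks row 6 at column 2 and diagonals 7.
(3,5) attacks row 6 at column 5 and diagonals 2, 8.
(5,8) attacks row 6 at column 8 and diagonals 7, 9.
Attacked columns: {2, 5, 7, 8, 9}. Safe: {1, 3, 4, 6}.

4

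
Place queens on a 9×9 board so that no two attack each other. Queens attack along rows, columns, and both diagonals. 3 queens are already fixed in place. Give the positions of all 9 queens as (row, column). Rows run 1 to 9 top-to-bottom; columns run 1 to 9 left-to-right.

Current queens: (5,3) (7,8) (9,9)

Row 1: attacked by (5,3)→{3,7}; (7,8)→{2,8}; (9,9)→{1,9}. Safe: 4, 5, 6. Place at column 5.
Row 2: attacked by (1,5)→{4,5,6}; (5,3)→{3,6}; (7,8)→{3,8}; (9,9)→{2,9}. Safe: 1, 7. Place at column 7.
Row 3: attacked by (1,5)→{3,5,7}; (2,7)→{6,7,8}; (5,3)→{1,3,5}; (7,8)→{4,8}; (9,9)→{3,9}. Safe: 2. Place at column 2.
Row 4: attacked by (1,5)→{2,5,8}; (2,7)→{5,7,9}; (3,2)→{1,2,3}; (5,3)→{2,3,4}; (7,8)→{5,8}; (9,9)→{4,9}. Safe: 6. Place at column 6.
Row 6: attacked by (1,5)→{5}; (2,7)→{3,7}; (3,2)→{2,5}; (4,6)→{4,6,8}; (5,3)→{2,3,4}; (7,8)→{7,8,9}; (9,9)→{6,9}. Safe: 1. Place at column 1.
Row 8: attacked by (1,5)→{5}; (2,7)→{1,7}; (3,2)→{2,7}; (4,6)→{2,6}; (5,3)→{3,6}; (6,1)→{1,3}; (7,8)→{7,8,9}; (9,9)→{8,9}. Safe: 4. Place at column 4.
Columns [5, 7, 2, 6, 3, 1, 8, 4, 9], r−c [-4, -5, 1, -2, 2, 5, -1, 4, 0], r+c [6, 9, 5, 10, 8, 7, 15, 12, 18] are all distinct, so no two queens attack.

(1,5) (2,7) (3,2) (4,6) (5,3) (6,1) (7,8) (8,4) (9,9)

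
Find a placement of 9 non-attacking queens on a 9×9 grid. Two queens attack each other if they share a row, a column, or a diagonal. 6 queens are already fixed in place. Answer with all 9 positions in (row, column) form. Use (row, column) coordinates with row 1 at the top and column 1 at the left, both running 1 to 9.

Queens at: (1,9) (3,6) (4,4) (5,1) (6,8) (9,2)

Row 2: attacked by (1,9)→{8,9}; (3,6)→{5,6,7}; (4,4)→{2,4,6}; (5,1)→{1,4}; (6,8)→{4,8}; (9,2)→{2,9}. Safe: 3. Place at column 3.
Row 7: attacked by (1,9)→{3,9}; (2,3)→{3,8}; (3,6)→{2,6}; (4,4)→{1,4,7}; (5,1)→{1,3}; (6,8)→{7,8,9}; (9,2)→{2,4}. Safe: 5. Place at column 5.
Row 8: attacked by (1,9)→{2,9}; (2,3)→{3,9}; (3,6)→{1,6}; (4,4)→{4,8}; (5,1)→{1,4}; (6,8)→{6,8}; (7,5)→{4,5,6}; (9,2)→{1,2,3}. Safe: 7. Place at column 7.
Columns [9, 3, 6, 4, 1, 8, 5, 7, 2], r−c [-8, -1, -3, 0, 4, -2, 2, 1, 7], r+c [10, 5, 9, 8, 6, 14, 12, 15, 11] are all distinct, so no two queens attack.

(1,9) (2,3) (3,6) (4,4) (5,1) (6,8) (7,5) (8,7) (9,2)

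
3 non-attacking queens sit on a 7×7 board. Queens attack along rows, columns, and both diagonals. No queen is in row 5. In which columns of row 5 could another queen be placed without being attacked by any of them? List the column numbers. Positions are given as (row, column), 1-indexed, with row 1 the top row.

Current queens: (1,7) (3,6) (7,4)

columns 1, 5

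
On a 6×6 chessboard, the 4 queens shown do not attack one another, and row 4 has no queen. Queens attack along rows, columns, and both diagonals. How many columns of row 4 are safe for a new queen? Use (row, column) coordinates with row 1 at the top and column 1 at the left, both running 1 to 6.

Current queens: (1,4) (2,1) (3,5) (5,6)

(1,4) attacks row 4 at column 4 and diagonals 1.
(2,1) attacks row 4 at column 1 and diagonals 3.
(3,5) attacks row 4 at column 5 and diagonals 4, 6.
(5,6) attacks row 4 at column 6 and diagonals 5.
Attacked columns: {1, 3, 4, 5, 6}. Safe: {2}.

1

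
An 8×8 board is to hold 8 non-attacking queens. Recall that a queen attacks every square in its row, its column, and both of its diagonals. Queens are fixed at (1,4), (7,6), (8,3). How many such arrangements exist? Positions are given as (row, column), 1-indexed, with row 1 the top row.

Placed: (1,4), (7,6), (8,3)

3

Branch on row 2: col 2 → 1; col 7 → 1; col 8 → 1.
Sum: 1 + 1 + 1 = 3.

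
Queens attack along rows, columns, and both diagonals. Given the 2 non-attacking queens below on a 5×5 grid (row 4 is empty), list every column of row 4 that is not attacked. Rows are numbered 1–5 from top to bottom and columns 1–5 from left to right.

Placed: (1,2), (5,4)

columns 1

(1,2) attacks row 4 at column 2 and diagonals 5.
(5,4) attacks row 4 at column 4 and diagonals 3, 5.
Attacked columns: {2, 3, 4, 5}. Safe: {1}.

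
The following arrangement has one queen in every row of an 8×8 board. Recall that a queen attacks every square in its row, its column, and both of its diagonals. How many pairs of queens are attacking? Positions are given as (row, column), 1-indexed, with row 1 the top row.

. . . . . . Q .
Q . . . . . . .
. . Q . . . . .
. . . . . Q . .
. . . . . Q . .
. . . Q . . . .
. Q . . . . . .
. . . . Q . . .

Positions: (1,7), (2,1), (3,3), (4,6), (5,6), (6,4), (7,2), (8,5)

2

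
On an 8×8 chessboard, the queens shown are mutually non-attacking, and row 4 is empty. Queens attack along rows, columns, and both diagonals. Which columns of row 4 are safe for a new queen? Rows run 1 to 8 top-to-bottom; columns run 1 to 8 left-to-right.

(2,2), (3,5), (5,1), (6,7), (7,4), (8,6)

(2,2) attacks row 4 at column 2 and diagonals 4.
(3,5) attacks row 4 at column 5 and diagonals 4, 6.
(5,1) attacks row 4 at column 1 and diagonals 2.
(6,7) attacks row 4 at column 7 and diagonals 5.
(7,4) attacks row 4 at column 4 and diagonals 1, 7.
(8,6) attacks row 4 at column 6 and diagonals 2.
Attacked columns: {1, 2, 4, 5, 6, 7}. Safe: {3, 8}.

columns 3, 8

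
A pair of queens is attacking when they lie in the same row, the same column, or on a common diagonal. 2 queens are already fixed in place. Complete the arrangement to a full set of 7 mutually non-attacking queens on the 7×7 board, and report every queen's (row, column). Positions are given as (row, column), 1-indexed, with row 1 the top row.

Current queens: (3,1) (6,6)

(1,7) (2,4) (3,1) (4,5) (5,2) (6,6) (7,3)

Row 1: attacked by (3,1)→{1,3}; (6,6)→{1,6}. Safe: 2, 4, 5, 7. Place at column 7.
Row 2: attacked by (1,7)→{6,7}; (3,1)→{1,2}; (6,6)→{2,6}. Safe: 3, 4, 5. Place at column 4.
Row 4: attacked by (1,7)→{4,7}; (2,4)→{2,4,6}; (3,1)→{1,2}; (6,6)→{4,6}. Safe: 3, 5. Place at column 5.
Row 5: attacked by (1,7)→{3,7}; (2,4)→{1,4,7}; (3,1)→{1,3}; (4,5)→{4,5,6}; (6,6)→{5,6,7}. Safe: 2. Place at column 2.
Row 7: attacked by (1,7)→{1,7}; (2,4)→{4}; (3,1)→{1,5}; (4,5)→{2,5}; (5,2)→{2,4}; (6,6)→{5,6,7}. Safe: 3. Place at column 3.
Columns [7, 4, 1, 5, 2, 6, 3], r−c [-6, -2, 2, -1, 3, 0, 4], r+c [8, 6, 4, 9, 7, 12, 10] are all distinct, so no two queens attack.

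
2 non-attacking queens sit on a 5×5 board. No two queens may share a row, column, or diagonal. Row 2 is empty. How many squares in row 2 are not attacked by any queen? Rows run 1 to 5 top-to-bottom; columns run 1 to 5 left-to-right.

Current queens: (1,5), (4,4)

2

(1,5) attacks row 2 at column 5 and diagonals 4.
(4,4) attacks row 2 at column 4 and diagonals 2.
Attacked columns: {2, 4, 5}. Safe: {1, 3}.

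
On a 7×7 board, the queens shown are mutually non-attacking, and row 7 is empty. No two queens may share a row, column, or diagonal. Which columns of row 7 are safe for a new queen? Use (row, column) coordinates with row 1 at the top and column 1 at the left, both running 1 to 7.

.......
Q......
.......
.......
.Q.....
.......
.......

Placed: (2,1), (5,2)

columns 3, 5, 7

(2,1) attacks row 7 at column 1 and diagonals 6.
(5,2) attacks row 7 at column 2 and diagonals 4.
Attacked columns: {1, 2, 4, 6}. Safe: {3, 5, 7}.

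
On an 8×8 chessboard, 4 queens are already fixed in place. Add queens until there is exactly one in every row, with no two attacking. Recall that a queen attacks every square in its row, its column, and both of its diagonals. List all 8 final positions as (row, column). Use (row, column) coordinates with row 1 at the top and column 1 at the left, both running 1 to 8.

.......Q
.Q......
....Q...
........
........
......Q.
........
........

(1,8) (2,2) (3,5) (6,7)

(1,8) (2,2) (3,5) (4,3) (5,1) (6,7) (7,4) (8,6)

Row 4: attacked by (1,8)→{5,8}; (2,2)→{2,4}; (3,5)→{4,5,6}; (6,7)→{5,7}. Safe: 1, 3. Place at column 3.
Row 5: attacked by (1,8)→{4,8}; (2,2)→{2,5}; (3,5)→{3,5,7}; (4,3)→{2,3,4}; (6,7)→{6,7,8}. Safe: 1. Place at column 1.
Row 7: attacked by (1,8)→{2,8}; (2,2)→{2,7}; (3,5)→{1,5}; (4,3)→{3,6}; (5,1)→{1,3}; (6,7)→{6,7,8}. Safe: 4. Place at column 4.
Row 8: attacked by (1,8)→{1,8}; (2,2)→{2,8}; (3,5)→{5}; (4,3)→{3,7}; (5,1)→{1,4}; (6,7)→{5,7}; (7,4)→{3,4,5}. Safe: 6. Place at column 6.
Columns [8, 2, 5, 3, 1, 7, 4, 6], r−c [-7, 0, -2, 1, 4, -1, 3, 2], r+c [9, 4, 8, 7, 6, 13, 11, 14] are all distinct, so no two queens attack.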